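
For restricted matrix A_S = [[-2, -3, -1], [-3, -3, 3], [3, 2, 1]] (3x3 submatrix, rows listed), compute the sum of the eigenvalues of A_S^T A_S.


Sum of eigenvalues of A_S^T A_S = trace(A_S^T A_S) = sum of squared column norms of A_S.
A_S^T A_S diagonal: [22, 22, 11].
trace = 22 + 22 + 11 = 55.

55


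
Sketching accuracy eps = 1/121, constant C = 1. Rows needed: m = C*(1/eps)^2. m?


1/eps = 121.
(1/eps)^2 = 14641.
m = 1*14641 = 14641.

14641


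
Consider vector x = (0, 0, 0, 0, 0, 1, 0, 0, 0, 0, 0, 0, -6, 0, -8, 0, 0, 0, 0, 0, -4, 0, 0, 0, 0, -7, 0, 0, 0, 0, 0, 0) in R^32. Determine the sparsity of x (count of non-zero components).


Non-zero positions: [5, 12, 14, 20, 25].
Sparsity = 5.

5


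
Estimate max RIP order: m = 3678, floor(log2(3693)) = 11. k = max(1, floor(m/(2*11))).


floor(log2(3693)) = 11.
2*11 = 22.
m/(2*floor(log2(n))) = 3678/22 ≈ 167.1818.
floor = 167.
k = max(1, 167) = 167.

167


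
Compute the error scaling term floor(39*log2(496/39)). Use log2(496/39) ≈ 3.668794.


log2(n/k) = log2(496/39) ≈ 3.668794.
k*log2(n/k) ≈ 39*3.668794 = 143.082966.
floor(143.082966) = 143.

143


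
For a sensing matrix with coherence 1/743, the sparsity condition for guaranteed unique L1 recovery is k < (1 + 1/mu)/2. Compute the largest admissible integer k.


1/mu = 743.
1 + 1/mu = 744.
(1 + 1/mu)/2 = 372 is an integer and the inequality is strict, so k_max = 372 - 1 = 371.

371


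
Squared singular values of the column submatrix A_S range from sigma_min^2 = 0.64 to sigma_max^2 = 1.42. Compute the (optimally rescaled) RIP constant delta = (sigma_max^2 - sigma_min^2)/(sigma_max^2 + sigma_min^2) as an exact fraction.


lambda_max - lambda_min = 1.42 - 0.64 = 0.78.
lambda_max + lambda_min = 1.42 + 0.64 = 2.06.
delta = 0.78/2.06 = 78/206 = 39/103.

39/103


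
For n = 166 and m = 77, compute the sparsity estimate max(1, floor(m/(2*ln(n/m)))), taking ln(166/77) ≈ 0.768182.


n/m = 166/77.
ln(n/m) ≈ 0.768182.
2*ln(n/m) ≈ 1.536364.
m/(2*ln(n/m)) ≈ 77/1.536364 ≈ 50.1183.
floor = 50.
k_max = max(1, 50) = 50.

50


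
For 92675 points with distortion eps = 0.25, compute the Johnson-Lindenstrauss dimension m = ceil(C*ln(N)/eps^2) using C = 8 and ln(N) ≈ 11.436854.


ln(92675) ≈ 11.436854.
eps^2 = 0.25^2 = 0.0625.
C*ln(N)/eps^2 ≈ 8*11.436854/0.0625 ≈ 1463.9173.
m = ceil(1463.9173) = 1464.

1464


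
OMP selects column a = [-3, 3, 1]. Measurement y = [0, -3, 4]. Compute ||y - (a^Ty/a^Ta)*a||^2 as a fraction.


a^T a = 19.
a^T y = -5.
coeff = -5/19 = -5/19.
||r||^2 = 450/19.

450/19


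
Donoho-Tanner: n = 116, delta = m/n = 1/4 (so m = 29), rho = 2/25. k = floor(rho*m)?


m = 1/4*116 = 29.
rho = 2/25.
rho*m = 2/25*29 = 2.32.
k = floor(2.32) = 2.

2


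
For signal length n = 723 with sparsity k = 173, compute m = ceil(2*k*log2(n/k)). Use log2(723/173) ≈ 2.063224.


log2(n/k) = log2(723/173) ≈ 2.063224.
2*k*log2(n/k) ≈ 2*173*2.063224 = 713.875504.
m = ceil(713.875504) = 714.

714


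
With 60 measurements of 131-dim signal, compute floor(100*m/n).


100*m/n = 100*60/131 ≈ 45.8015.
floor = 45.

45


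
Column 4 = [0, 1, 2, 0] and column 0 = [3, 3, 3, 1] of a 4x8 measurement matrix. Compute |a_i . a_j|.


Inner product: 0*3 + 1*3 + 2*3 + 0*1
Products: [0, 3, 6, 0]
Sum = 9.
|dot| = 9.

9


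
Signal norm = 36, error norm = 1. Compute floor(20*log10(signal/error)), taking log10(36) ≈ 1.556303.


||x||/||e|| = 36/1 = 36.
log10(36) ≈ 1.556303.
20*log10(||x||/||e||) ≈ 20*1.556303 = 31.12606.
floor(31.12606) = 31.

31


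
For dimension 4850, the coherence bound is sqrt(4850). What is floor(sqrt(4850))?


69^2 = 4761 <= 4850 < 4900 = 70^2, so 69 <= sqrt(4850) < 70.
floor(sqrt(4850)) = 69.

69


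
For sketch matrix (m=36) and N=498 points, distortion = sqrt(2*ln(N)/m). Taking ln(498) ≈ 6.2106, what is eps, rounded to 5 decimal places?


ln(498) ≈ 6.2106.
2*ln(N)/m ≈ 2*6.2106/36 ≈ 0.34503333.
eps = sqrt(0.34503333) ≈ 0.5873954 ≈ 0.58740.

0.58740


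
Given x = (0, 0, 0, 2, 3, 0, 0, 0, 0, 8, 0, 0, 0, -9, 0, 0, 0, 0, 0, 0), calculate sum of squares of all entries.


Non-zero entries: [(3, 2), (4, 3), (9, 8), (13, -9)]
Squares: [4, 9, 64, 81]
||x||_2^2 = sum = 158.

158


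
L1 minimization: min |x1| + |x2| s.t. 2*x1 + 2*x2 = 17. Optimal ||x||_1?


Axis intercepts:
  x1 = 17/2, x2 = 0: L1 = 17/2
  x1 = 0, x2 = 17/2: L1 = 17/2
x* = (17/2, 0)
||x*||_1 = 17/2.

17/2


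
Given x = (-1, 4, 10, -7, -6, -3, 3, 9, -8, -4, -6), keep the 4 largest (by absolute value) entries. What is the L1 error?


Sorted |x_i| descending: [10, 9, 8, 7, 6, 6, 4, 4, 3, 3, 1]
Keep top 4: [10, 9, 8, 7]
Tail entries: [6, 6, 4, 4, 3, 3, 1]
L1 error = sum of tail = 27.

27


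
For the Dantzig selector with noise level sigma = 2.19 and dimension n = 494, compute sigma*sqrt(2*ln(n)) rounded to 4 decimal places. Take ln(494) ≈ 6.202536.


ln(494) ≈ 6.202536.
2*ln(n) ≈ 12.405072.
sqrt(2*ln(n)) ≈ sqrt(12.405072) ≈ 3.522083.
threshold ≈ 2.19*3.522083 = 7.71336177 ≈ 7.7134.

7.7134


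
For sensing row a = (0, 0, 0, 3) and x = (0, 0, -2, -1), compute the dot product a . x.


Non-zero terms: ['0*-2', '3*-1']
Products: [0, -3]
y = sum = -3.

-3


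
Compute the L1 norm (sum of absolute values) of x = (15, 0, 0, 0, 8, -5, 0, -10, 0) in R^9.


Non-zero entries: [(0, 15), (4, 8), (5, -5), (7, -10)]
Absolute values: [15, 8, 5, 10]
||x||_1 = sum = 38.

38


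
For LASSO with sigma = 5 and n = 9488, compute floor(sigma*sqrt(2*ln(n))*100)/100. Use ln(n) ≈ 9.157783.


ln(9488) ≈ 9.157783.
2*ln(n) ≈ 18.315566.
sqrt(2*ln(n)) ≈ sqrt(18.315566) ≈ 4.279669.
lambda ≈ 5*4.279669 = 21.398345.
floor(lambda*100)/100 = 21.39.

21.39


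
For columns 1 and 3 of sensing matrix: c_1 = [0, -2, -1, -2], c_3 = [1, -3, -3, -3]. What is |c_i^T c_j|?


Inner product: 0*1 + -2*-3 + -1*-3 + -2*-3
Products: [0, 6, 3, 6]
Sum = 15.
|dot| = 15.

15


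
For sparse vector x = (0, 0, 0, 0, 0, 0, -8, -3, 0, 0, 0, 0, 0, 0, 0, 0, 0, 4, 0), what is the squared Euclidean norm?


Non-zero entries: [(6, -8), (7, -3), (17, 4)]
Squares: [64, 9, 16]
||x||_2^2 = sum = 89.

89


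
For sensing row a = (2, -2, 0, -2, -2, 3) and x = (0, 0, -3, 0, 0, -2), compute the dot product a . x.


Non-zero terms: ['0*-3', '3*-2']
Products: [0, -6]
y = sum = -6.

-6


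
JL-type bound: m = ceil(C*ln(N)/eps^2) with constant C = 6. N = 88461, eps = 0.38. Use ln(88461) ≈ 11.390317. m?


ln(88461) ≈ 11.390317.
eps^2 = 0.38^2 = 0.1444.
C*ln(N)/eps^2 ≈ 6*11.390317/0.1444 ≈ 473.2819.
m = ceil(473.2819) = 474.

474


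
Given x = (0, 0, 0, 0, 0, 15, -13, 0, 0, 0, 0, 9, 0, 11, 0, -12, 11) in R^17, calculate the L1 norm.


Non-zero entries: [(5, 15), (6, -13), (11, 9), (13, 11), (15, -12), (16, 11)]
Absolute values: [15, 13, 9, 11, 12, 11]
||x||_1 = sum = 71.

71


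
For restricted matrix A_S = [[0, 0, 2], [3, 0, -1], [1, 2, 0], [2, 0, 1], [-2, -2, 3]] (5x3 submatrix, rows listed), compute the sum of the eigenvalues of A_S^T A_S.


Sum of eigenvalues of A_S^T A_S = trace(A_S^T A_S) = sum of squared column norms of A_S.
A_S^T A_S diagonal: [18, 8, 15].
trace = 18 + 8 + 15 = 41.

41


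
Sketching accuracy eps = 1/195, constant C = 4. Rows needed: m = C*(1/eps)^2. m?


1/eps = 195.
(1/eps)^2 = 38025.
m = 4*38025 = 152100.

152100


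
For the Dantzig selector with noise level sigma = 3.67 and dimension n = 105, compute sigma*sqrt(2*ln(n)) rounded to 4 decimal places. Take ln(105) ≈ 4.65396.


ln(105) ≈ 4.65396.
2*ln(n) ≈ 9.30792.
sqrt(2*ln(n)) ≈ sqrt(9.30792) ≈ 3.050888.
threshold ≈ 3.67*3.050888 = 11.19675896 ≈ 11.1968.

11.1968


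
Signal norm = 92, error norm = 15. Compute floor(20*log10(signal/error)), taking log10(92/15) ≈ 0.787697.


||x||/||e|| = 92/15.
log10(92/15) ≈ 0.787697.
20*log10(||x||/||e||) ≈ 20*0.787697 = 15.75394.
floor(15.75394) = 15.

15


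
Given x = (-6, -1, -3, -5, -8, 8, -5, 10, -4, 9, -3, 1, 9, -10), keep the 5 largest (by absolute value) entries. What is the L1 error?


Sorted |x_i| descending: [10, 10, 9, 9, 8, 8, 6, 5, 5, 4, 3, 3, 1, 1]
Keep top 5: [10, 10, 9, 9, 8]
Tail entries: [8, 6, 5, 5, 4, 3, 3, 1, 1]
L1 error = sum of tail = 36.

36


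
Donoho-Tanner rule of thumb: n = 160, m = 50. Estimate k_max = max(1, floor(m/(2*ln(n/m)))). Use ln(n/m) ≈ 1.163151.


n/m = 160/50 = 16/5.
ln(n/m) ≈ 1.163151.
2*ln(n/m) ≈ 2.326302.
m/(2*ln(n/m)) ≈ 50/2.326302 ≈ 21.4933.
floor = 21.
k_max = max(1, 21) = 21.

21


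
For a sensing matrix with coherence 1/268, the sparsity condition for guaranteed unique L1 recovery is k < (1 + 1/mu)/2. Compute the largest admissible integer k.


1/mu = 268.
1 + 1/mu = 269.
(1 + 1/mu)/2 = 134.5 is not an integer, so k_max = floor(134.5) = 134.

134


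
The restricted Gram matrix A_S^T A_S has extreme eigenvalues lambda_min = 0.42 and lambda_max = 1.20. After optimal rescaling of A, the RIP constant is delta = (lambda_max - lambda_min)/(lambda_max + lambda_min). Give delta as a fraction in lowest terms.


lambda_max - lambda_min = 1.20 - 0.42 = 0.78.
lambda_max + lambda_min = 1.20 + 0.42 = 1.62.
delta = 0.78/1.62 = 78/162 = 13/27.

13/27


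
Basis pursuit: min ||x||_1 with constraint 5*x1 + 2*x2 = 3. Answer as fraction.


Axis intercepts:
  x1 = 3/5, x2 = 0: L1 = 3/5
  x1 = 0, x2 = 3/2: L1 = 3/2
x* = (3/5, 0)
||x*||_1 = 3/5.

3/5


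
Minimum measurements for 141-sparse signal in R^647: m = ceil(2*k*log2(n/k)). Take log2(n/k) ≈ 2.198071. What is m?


log2(n/k) = log2(647/141) ≈ 2.198071.
2*k*log2(n/k) ≈ 2*141*2.198071 = 619.856022.
m = ceil(619.856022) = 620.

620


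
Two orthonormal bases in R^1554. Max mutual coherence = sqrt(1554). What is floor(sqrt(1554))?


39^2 = 1521 <= 1554 < 1600 = 40^2, so 39 <= sqrt(1554) < 40.
floor(sqrt(1554)) = 39.

39


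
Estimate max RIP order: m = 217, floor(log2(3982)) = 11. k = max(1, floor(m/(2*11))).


floor(log2(3982)) = 11.
2*11 = 22.
m/(2*floor(log2(n))) = 217/22 ≈ 9.8636.
floor = 9.
k = max(1, 9) = 9.

9


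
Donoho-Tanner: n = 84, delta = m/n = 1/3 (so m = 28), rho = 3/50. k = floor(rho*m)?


m = 1/3*84 = 28.
rho = 3/50.
rho*m = 3/50*28 = 1.68.
k = floor(1.68) = 1.

1


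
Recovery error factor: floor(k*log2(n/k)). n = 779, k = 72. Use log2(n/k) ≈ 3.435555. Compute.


log2(n/k) = log2(779/72) ≈ 3.435555.
k*log2(n/k) ≈ 72*3.435555 = 247.35996.
floor(247.35996) = 247.

247


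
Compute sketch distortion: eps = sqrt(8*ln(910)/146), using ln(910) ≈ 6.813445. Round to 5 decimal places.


ln(910) ≈ 6.813445.
8*ln(N)/m ≈ 8*6.813445/146 ≈ 0.37333945.
eps = sqrt(0.37333945) ≈ 0.6110151 ≈ 0.61102.

0.61102


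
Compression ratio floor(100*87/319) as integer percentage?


100*m/n = 100*87/319 ≈ 27.2727.
floor = 27.

27


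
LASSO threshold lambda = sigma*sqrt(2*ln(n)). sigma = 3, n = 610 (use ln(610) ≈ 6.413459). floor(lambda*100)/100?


ln(610) ≈ 6.413459.
2*ln(n) ≈ 12.826918.
sqrt(2*ln(n)) ≈ sqrt(12.826918) ≈ 3.581469.
lambda ≈ 3*3.581469 = 10.744407.
floor(lambda*100)/100 = 10.74.

10.74


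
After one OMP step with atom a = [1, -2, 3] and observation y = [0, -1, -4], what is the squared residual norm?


a^T a = 14.
a^T y = -10.
coeff = -10/14 = -5/7.
||r||^2 = 69/7.

69/7


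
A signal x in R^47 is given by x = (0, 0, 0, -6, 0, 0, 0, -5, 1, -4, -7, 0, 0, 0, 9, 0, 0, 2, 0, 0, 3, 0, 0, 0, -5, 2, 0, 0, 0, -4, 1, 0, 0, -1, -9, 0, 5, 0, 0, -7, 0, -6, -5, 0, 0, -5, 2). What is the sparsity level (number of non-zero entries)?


Non-zero positions: [3, 7, 8, 9, 10, 14, 17, 20, 24, 25, 29, 30, 33, 34, 36, 39, 41, 42, 45, 46].
Sparsity = 20.

20


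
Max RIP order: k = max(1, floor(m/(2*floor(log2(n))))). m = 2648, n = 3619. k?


floor(log2(3619)) = 11.
2*11 = 22.
m/(2*floor(log2(n))) = 2648/22 ≈ 120.3636.
floor = 120.
k = max(1, 120) = 120.

120


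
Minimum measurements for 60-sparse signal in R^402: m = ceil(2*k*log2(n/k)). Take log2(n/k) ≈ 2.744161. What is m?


log2(n/k) = log2(402/60) ≈ 2.744161.
2*k*log2(n/k) ≈ 2*60*2.744161 = 329.29932.
m = ceil(329.29932) = 330.

330


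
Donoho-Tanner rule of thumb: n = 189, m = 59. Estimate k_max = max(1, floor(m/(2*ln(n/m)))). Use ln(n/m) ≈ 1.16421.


n/m = 189/59.
ln(n/m) ≈ 1.16421.
2*ln(n/m) ≈ 2.32842.
m/(2*ln(n/m)) ≈ 59/2.32842 ≈ 25.3391.
floor = 25.
k_max = max(1, 25) = 25.

25


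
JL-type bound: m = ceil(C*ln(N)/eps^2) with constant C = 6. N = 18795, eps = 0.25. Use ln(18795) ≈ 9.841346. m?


ln(18795) ≈ 9.841346.
eps^2 = 0.25^2 = 0.0625.
C*ln(N)/eps^2 ≈ 6*9.841346/0.0625 ≈ 944.7692.
m = ceil(944.7692) = 945.

945


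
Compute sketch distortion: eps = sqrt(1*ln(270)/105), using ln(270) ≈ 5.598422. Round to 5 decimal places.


ln(270) ≈ 5.598422.
1*ln(N)/m ≈ 1*5.598422/105 ≈ 0.0533183.
eps = sqrt(0.0533183) ≈ 0.2309076 ≈ 0.23091.

0.23091


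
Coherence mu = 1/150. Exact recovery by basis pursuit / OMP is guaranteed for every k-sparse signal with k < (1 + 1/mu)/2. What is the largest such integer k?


1/mu = 150.
1 + 1/mu = 151.
(1 + 1/mu)/2 = 75.5 is not an integer, so k_max = floor(75.5) = 75.

75


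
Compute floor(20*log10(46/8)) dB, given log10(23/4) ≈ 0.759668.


||x||/||e|| = 46/8 = 23/4.
log10(23/4) ≈ 0.759668.
20*log10(||x||/||e||) ≈ 20*0.759668 = 15.19336.
floor(15.19336) = 15.

15


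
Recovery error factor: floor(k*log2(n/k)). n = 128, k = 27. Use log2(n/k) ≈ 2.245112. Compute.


log2(n/k) = log2(128/27) ≈ 2.245112.
k*log2(n/k) ≈ 27*2.245112 = 60.618024.
floor(60.618024) = 60.

60


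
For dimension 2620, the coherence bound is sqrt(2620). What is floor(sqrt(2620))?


51^2 = 2601 <= 2620 < 2704 = 52^2, so 51 <= sqrt(2620) < 52.
floor(sqrt(2620)) = 51.

51


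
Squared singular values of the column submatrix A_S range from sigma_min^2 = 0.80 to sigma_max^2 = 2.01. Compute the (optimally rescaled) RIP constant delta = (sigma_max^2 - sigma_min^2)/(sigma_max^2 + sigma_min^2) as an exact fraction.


lambda_max - lambda_min = 2.01 - 0.80 = 1.21.
lambda_max + lambda_min = 2.01 + 0.80 = 2.81.
delta = 1.21/2.81 = 121/281.

121/281


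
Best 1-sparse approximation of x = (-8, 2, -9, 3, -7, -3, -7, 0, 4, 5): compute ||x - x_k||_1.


Sorted |x_i| descending: [9, 8, 7, 7, 5, 4, 3, 3, 2, 0]
Keep top 1: [9]
Tail entries: [8, 7, 7, 5, 4, 3, 3, 2, 0]
L1 error = sum of tail = 39.

39


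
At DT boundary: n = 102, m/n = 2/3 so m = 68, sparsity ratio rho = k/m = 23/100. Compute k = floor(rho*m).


m = 2/3*102 = 68.
rho = 23/100.
rho*m = 23/100*68 = 15.64.
k = floor(15.64) = 15.

15


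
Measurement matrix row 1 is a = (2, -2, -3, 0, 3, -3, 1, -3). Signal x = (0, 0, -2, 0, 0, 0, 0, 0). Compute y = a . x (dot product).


Non-zero terms: ['-3*-2']
Products: [6]
y = sum = 6.

6


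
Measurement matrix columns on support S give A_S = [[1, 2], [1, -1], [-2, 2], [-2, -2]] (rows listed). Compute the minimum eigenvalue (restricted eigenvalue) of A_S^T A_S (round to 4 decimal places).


A_S^T A_S = [[10, 1], [1, 13]].
trace = 23.
det = 129.
disc = trace^2 - 4*det = 529 - 4*129 = 13.
sqrt(13) ≈ 3.605551.
lam_min = (23 - sqrt(13))/2 ≈ (23 - 3.605551)/2 = 9.6972245 ≈ 9.6972.

9.6972


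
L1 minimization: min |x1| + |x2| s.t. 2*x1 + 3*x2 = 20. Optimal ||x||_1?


Axis intercepts:
  x1 = 10, x2 = 0: L1 = 10
  x1 = 0, x2 = 20/3: L1 = 20/3
x* = (0, 20/3)
||x*||_1 = 20/3.

20/3


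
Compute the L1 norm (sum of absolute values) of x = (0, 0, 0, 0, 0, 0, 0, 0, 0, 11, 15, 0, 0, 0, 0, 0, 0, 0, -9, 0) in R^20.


Non-zero entries: [(9, 11), (10, 15), (18, -9)]
Absolute values: [11, 15, 9]
||x||_1 = sum = 35.

35


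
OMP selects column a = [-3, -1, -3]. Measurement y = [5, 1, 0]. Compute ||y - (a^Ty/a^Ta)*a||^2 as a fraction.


a^T a = 19.
a^T y = -16.
coeff = -16/19 = -16/19.
||r||^2 = 238/19.

238/19


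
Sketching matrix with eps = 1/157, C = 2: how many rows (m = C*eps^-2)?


1/eps = 157.
(1/eps)^2 = 24649.
m = 2*24649 = 49298.

49298


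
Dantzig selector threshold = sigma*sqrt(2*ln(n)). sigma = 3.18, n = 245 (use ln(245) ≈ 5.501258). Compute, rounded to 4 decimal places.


ln(245) ≈ 5.501258.
2*ln(n) ≈ 11.002516.
sqrt(2*ln(n)) ≈ sqrt(11.002516) ≈ 3.317004.
threshold ≈ 3.18*3.317004 = 10.54807272 ≈ 10.5481.

10.5481


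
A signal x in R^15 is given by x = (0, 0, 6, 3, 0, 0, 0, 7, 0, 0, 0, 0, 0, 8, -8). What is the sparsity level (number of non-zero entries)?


Non-zero positions: [2, 3, 7, 13, 14].
Sparsity = 5.

5


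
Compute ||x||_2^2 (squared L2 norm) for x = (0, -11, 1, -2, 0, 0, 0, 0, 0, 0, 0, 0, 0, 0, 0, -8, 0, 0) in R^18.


Non-zero entries: [(1, -11), (2, 1), (3, -2), (15, -8)]
Squares: [121, 1, 4, 64]
||x||_2^2 = sum = 190.

190


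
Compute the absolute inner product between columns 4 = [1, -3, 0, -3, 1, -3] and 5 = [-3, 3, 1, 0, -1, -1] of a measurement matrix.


Inner product: 1*-3 + -3*3 + 0*1 + -3*0 + 1*-1 + -3*-1
Products: [-3, -9, 0, 0, -1, 3]
Sum = -10.
|dot| = 10.

10


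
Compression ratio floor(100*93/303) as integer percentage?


100*m/n = 100*93/303 ≈ 30.6931.
floor = 30.

30


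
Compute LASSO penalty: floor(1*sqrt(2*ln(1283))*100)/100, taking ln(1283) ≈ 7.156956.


ln(1283) ≈ 7.156956.
2*ln(n) ≈ 14.313912.
sqrt(2*ln(n)) ≈ sqrt(14.313912) ≈ 3.783373.
lambda ≈ 1*3.783373 = 3.783373.
floor(lambda*100)/100 = 3.78.

3.78


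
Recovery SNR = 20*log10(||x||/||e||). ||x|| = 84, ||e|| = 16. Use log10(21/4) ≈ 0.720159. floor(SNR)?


||x||/||e|| = 84/16 = 21/4.
log10(21/4) ≈ 0.720159.
20*log10(||x||/||e||) ≈ 20*0.720159 = 14.40318.
floor(14.40318) = 14.

14


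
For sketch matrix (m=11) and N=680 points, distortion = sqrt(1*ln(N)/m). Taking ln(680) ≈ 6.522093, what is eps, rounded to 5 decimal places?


ln(680) ≈ 6.522093.
1*ln(N)/m ≈ 1*6.522093/11 ≈ 0.59291755.
eps = sqrt(0.59291755) ≈ 0.7700114 ≈ 0.77001.

0.77001


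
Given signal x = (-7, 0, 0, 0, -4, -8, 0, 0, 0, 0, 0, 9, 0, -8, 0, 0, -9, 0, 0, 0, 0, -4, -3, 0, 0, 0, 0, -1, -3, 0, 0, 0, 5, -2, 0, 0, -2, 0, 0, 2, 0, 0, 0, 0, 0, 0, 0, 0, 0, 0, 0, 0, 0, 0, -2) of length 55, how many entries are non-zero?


Non-zero positions: [0, 4, 5, 11, 13, 16, 21, 22, 27, 28, 32, 33, 36, 39, 54].
Sparsity = 15.

15


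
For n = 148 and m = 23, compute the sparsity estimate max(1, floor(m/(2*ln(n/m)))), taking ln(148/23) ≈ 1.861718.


n/m = 148/23.
ln(n/m) ≈ 1.861718.
2*ln(n/m) ≈ 3.723436.
m/(2*ln(n/m)) ≈ 23/3.723436 ≈ 6.1771.
floor = 6.
k_max = max(1, 6) = 6.

6


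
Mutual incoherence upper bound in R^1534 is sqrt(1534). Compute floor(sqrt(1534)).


39^2 = 1521 <= 1534 < 1600 = 40^2, so 39 <= sqrt(1534) < 40.
floor(sqrt(1534)) = 39.

39


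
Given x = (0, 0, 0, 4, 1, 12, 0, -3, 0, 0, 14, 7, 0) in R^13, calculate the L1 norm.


Non-zero entries: [(3, 4), (4, 1), (5, 12), (7, -3), (10, 14), (11, 7)]
Absolute values: [4, 1, 12, 3, 14, 7]
||x||_1 = sum = 41.

41


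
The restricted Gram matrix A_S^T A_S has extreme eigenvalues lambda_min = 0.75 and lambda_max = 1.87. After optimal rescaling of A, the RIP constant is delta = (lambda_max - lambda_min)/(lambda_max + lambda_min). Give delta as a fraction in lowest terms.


lambda_max - lambda_min = 1.87 - 0.75 = 1.12.
lambda_max + lambda_min = 1.87 + 0.75 = 2.62.
delta = 1.12/2.62 = 112/262 = 56/131.

56/131


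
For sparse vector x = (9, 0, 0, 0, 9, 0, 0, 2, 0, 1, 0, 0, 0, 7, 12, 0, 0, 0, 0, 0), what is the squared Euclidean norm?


Non-zero entries: [(0, 9), (4, 9), (7, 2), (9, 1), (13, 7), (14, 12)]
Squares: [81, 81, 4, 1, 49, 144]
||x||_2^2 = sum = 360.

360


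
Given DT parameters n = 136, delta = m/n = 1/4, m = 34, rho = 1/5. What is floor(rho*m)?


m = 1/4*136 = 34.
rho = 1/5.
rho*m = 1/5*34 = 6.8.
k = floor(6.8) = 6.

6


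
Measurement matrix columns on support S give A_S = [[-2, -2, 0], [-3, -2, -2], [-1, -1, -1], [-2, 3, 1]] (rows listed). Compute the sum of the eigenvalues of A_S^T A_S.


Sum of eigenvalues of A_S^T A_S = trace(A_S^T A_S) = sum of squared column norms of A_S.
A_S^T A_S diagonal: [18, 18, 6].
trace = 18 + 18 + 6 = 42.

42


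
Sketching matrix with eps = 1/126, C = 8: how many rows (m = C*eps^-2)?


1/eps = 126.
(1/eps)^2 = 15876.
m = 8*15876 = 127008.

127008


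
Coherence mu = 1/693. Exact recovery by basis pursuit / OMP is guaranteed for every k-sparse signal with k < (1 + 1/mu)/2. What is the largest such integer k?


1/mu = 693.
1 + 1/mu = 694.
(1 + 1/mu)/2 = 347 is an integer and the inequality is strict, so k_max = 347 - 1 = 346.

346


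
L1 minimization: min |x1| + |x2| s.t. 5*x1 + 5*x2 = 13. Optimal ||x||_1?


Axis intercepts:
  x1 = 13/5, x2 = 0: L1 = 13/5
  x1 = 0, x2 = 13/5: L1 = 13/5
x* = (13/5, 0)
||x*||_1 = 13/5.

13/5


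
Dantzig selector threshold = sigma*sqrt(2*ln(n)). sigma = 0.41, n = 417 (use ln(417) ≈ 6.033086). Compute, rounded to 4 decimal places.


ln(417) ≈ 6.033086.
2*ln(n) ≈ 12.066172.
sqrt(2*ln(n)) ≈ sqrt(12.066172) ≈ 3.47364.
threshold ≈ 0.41*3.47364 = 1.4241924 ≈ 1.4242.

1.4242


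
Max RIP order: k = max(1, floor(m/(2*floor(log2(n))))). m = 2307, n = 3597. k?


floor(log2(3597)) = 11.
2*11 = 22.
m/(2*floor(log2(n))) = 2307/22 ≈ 104.8636.
floor = 104.
k = max(1, 104) = 104.

104


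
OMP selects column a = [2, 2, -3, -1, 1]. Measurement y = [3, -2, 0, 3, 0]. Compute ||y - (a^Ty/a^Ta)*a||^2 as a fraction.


a^T a = 19.
a^T y = -1.
coeff = -1/19 = -1/19.
||r||^2 = 417/19.

417/19


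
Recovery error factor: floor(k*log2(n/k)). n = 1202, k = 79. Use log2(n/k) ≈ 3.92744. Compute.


log2(n/k) = log2(1202/79) ≈ 3.92744.
k*log2(n/k) ≈ 79*3.92744 = 310.26776.
floor(310.26776) = 310.

310


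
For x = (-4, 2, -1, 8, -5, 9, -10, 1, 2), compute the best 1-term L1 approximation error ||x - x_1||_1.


Sorted |x_i| descending: [10, 9, 8, 5, 4, 2, 2, 1, 1]
Keep top 1: [10]
Tail entries: [9, 8, 5, 4, 2, 2, 1, 1]
L1 error = sum of tail = 32.

32


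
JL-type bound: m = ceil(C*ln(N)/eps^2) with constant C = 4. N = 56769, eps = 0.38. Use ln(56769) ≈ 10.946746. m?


ln(56769) ≈ 10.946746.
eps^2 = 0.38^2 = 0.1444.
C*ln(N)/eps^2 ≈ 4*10.946746/0.1444 ≈ 303.234.
m = ceil(303.234) = 304.

304


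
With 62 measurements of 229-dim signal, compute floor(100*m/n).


100*m/n = 100*62/229 ≈ 27.0742.
floor = 27.

27


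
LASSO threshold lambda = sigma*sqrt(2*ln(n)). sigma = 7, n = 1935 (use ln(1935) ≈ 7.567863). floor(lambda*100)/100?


ln(1935) ≈ 7.567863.
2*ln(n) ≈ 15.135726.
sqrt(2*ln(n)) ≈ sqrt(15.135726) ≈ 3.890466.
lambda ≈ 7*3.890466 = 27.233262.
floor(lambda*100)/100 = 27.23.

27.23


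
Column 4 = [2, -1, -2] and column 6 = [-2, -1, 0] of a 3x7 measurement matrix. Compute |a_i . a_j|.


Inner product: 2*-2 + -1*-1 + -2*0
Products: [-4, 1, 0]
Sum = -3.
|dot| = 3.

3


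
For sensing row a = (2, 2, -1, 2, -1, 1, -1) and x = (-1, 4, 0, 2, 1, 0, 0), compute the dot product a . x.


Non-zero terms: ['2*-1', '2*4', '2*2', '-1*1']
Products: [-2, 8, 4, -1]
y = sum = 9.

9


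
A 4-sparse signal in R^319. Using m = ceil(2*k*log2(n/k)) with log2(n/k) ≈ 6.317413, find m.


log2(n/k) = log2(319/4) ≈ 6.317413.
2*k*log2(n/k) ≈ 2*4*6.317413 = 50.539304.
m = ceil(50.539304) = 51.

51


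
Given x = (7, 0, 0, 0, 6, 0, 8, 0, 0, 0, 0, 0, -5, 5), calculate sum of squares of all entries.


Non-zero entries: [(0, 7), (4, 6), (6, 8), (12, -5), (13, 5)]
Squares: [49, 36, 64, 25, 25]
||x||_2^2 = sum = 199.

199


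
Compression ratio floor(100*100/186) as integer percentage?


100*m/n = 100*100/186 ≈ 53.7634.
floor = 53.

53


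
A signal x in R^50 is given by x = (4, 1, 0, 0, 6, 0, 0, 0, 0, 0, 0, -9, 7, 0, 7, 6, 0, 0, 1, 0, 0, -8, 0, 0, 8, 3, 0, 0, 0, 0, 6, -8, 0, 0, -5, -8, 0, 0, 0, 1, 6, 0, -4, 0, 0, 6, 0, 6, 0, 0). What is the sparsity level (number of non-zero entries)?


Non-zero positions: [0, 1, 4, 11, 12, 14, 15, 18, 21, 24, 25, 30, 31, 34, 35, 39, 40, 42, 45, 47].
Sparsity = 20.

20


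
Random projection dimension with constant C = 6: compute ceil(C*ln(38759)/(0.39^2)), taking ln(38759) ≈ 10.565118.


ln(38759) ≈ 10.565118.
eps^2 = 0.39^2 = 0.1521.
C*ln(N)/eps^2 ≈ 6*10.565118/0.1521 ≈ 416.7699.
m = ceil(416.7699) = 417.

417


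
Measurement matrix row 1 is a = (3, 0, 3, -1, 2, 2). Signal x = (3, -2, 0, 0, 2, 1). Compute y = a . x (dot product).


Non-zero terms: ['3*3', '0*-2', '2*2', '2*1']
Products: [9, 0, 4, 2]
y = sum = 15.

15


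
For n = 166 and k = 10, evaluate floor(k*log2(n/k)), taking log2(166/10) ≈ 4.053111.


log2(n/k) = log2(166/10) ≈ 4.053111.
k*log2(n/k) ≈ 10*4.053111 = 40.53111.
floor(40.53111) = 40.

40


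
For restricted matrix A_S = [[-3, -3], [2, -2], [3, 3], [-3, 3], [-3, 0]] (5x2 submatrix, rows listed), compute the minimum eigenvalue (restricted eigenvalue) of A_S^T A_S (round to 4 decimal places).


A_S^T A_S = [[40, 5], [5, 31]].
trace = 71.
det = 1215.
disc = trace^2 - 4*det = 5041 - 4*1215 = 181.
sqrt(181) ≈ 13.453624.
lam_min = (71 - sqrt(181))/2 ≈ (71 - 13.453624)/2 = 28.773188 ≈ 28.7732.

28.7732


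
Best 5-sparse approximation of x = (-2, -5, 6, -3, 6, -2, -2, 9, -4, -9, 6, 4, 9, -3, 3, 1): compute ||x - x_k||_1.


Sorted |x_i| descending: [9, 9, 9, 6, 6, 6, 5, 4, 4, 3, 3, 3, 2, 2, 2, 1]
Keep top 5: [9, 9, 9, 6, 6]
Tail entries: [6, 5, 4, 4, 3, 3, 3, 2, 2, 2, 1]
L1 error = sum of tail = 35.

35


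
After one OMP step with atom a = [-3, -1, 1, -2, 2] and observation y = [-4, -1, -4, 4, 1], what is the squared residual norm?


a^T a = 19.
a^T y = 3.
coeff = 3/19 = 3/19.
||r||^2 = 941/19.

941/19


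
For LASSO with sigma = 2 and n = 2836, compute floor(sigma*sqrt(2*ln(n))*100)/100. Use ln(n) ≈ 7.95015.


ln(2836) ≈ 7.95015.
2*ln(n) ≈ 15.9003.
sqrt(2*ln(n)) ≈ sqrt(15.9003) ≈ 3.987518.
lambda ≈ 2*3.987518 = 7.975036.
floor(lambda*100)/100 = 7.97.

7.97


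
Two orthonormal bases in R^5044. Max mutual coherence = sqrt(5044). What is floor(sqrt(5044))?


71^2 = 5041 <= 5044 < 5184 = 72^2, so 71 <= sqrt(5044) < 72.
floor(sqrt(5044)) = 71.

71


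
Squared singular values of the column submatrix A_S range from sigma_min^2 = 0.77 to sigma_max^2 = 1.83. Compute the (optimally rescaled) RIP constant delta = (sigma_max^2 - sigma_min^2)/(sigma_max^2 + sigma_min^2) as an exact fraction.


lambda_max - lambda_min = 1.83 - 0.77 = 1.06.
lambda_max + lambda_min = 1.83 + 0.77 = 2.60.
delta = 1.06/2.60 = 106/260 = 53/130.

53/130


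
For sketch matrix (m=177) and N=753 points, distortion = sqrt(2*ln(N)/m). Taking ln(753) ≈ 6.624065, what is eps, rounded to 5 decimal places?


ln(753) ≈ 6.624065.
2*ln(N)/m ≈ 2*6.624065/177 ≈ 0.07484819.
eps = sqrt(0.07484819) ≈ 0.273584 ≈ 0.27358.

0.27358


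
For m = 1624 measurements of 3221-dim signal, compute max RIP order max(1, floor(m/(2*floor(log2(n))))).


floor(log2(3221)) = 11.
2*11 = 22.
m/(2*floor(log2(n))) = 1624/22 ≈ 73.8182.
floor = 73.
k = max(1, 73) = 73.

73


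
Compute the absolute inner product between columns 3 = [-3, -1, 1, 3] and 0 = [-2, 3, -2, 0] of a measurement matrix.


Inner product: -3*-2 + -1*3 + 1*-2 + 3*0
Products: [6, -3, -2, 0]
Sum = 1.
|dot| = 1.

1


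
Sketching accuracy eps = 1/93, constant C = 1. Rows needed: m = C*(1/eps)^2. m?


1/eps = 93.
(1/eps)^2 = 8649.
m = 1*8649 = 8649.

8649


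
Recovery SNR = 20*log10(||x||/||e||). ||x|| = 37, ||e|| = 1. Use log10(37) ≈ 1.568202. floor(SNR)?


||x||/||e|| = 37/1 = 37.
log10(37) ≈ 1.568202.
20*log10(||x||/||e||) ≈ 20*1.568202 = 31.36404.
floor(31.36404) = 31.

31


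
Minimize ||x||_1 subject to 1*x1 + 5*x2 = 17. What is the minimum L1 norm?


Axis intercepts:
  x1 = 17, x2 = 0: L1 = 17
  x1 = 0, x2 = 17/5: L1 = 17/5
x* = (0, 17/5)
||x*||_1 = 17/5.

17/5


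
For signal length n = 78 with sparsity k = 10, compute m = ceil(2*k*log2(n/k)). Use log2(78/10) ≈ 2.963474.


log2(n/k) = log2(78/10) ≈ 2.963474.
2*k*log2(n/k) ≈ 2*10*2.963474 = 59.26948.
m = ceil(59.26948) = 60.

60


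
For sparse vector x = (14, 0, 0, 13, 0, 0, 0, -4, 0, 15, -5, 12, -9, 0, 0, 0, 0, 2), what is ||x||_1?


Non-zero entries: [(0, 14), (3, 13), (7, -4), (9, 15), (10, -5), (11, 12), (12, -9), (17, 2)]
Absolute values: [14, 13, 4, 15, 5, 12, 9, 2]
||x||_1 = sum = 74.

74


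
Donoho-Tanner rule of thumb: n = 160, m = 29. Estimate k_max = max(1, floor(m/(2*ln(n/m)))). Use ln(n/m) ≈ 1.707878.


n/m = 160/29.
ln(n/m) ≈ 1.707878.
2*ln(n/m) ≈ 3.415756.
m/(2*ln(n/m)) ≈ 29/3.415756 ≈ 8.4901.
floor = 8.
k_max = max(1, 8) = 8.

8


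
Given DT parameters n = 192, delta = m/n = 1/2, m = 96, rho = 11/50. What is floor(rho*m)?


m = 1/2*192 = 96.
rho = 11/50.
rho*m = 11/50*96 = 21.12.
k = floor(21.12) = 21.

21


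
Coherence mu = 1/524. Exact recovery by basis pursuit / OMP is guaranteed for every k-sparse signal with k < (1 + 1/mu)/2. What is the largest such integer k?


1/mu = 524.
1 + 1/mu = 525.
(1 + 1/mu)/2 = 262.5 is not an integer, so k_max = floor(262.5) = 262.

262


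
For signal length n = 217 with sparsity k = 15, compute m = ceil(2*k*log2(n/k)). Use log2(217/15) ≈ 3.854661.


log2(n/k) = log2(217/15) ≈ 3.854661.
2*k*log2(n/k) ≈ 2*15*3.854661 = 115.63983.
m = ceil(115.63983) = 116.

116


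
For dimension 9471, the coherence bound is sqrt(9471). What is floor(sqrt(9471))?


97^2 = 9409 <= 9471 < 9604 = 98^2, so 97 <= sqrt(9471) < 98.
floor(sqrt(9471)) = 97.

97


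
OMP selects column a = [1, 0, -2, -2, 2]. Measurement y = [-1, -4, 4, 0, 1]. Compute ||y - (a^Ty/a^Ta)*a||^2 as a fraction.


a^T a = 13.
a^T y = -7.
coeff = -7/13 = -7/13.
||r||^2 = 393/13.

393/13


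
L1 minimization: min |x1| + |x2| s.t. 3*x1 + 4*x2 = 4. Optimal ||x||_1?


Axis intercepts:
  x1 = 4/3, x2 = 0: L1 = 4/3
  x1 = 0, x2 = 1: L1 = 1
x* = (0, 1)
||x*||_1 = 1.

1


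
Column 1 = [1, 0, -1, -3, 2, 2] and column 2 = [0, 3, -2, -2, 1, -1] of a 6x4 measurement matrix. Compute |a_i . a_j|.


Inner product: 1*0 + 0*3 + -1*-2 + -3*-2 + 2*1 + 2*-1
Products: [0, 0, 2, 6, 2, -2]
Sum = 8.
|dot| = 8.

8


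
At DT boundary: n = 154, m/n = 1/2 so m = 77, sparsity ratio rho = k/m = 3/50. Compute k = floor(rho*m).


m = 1/2*154 = 77.
rho = 3/50.
rho*m = 3/50*77 = 4.62.
k = floor(4.62) = 4.

4


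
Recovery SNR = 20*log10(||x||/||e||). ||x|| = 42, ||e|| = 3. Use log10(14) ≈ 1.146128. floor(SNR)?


||x||/||e|| = 42/3 = 14.
log10(14) ≈ 1.146128.
20*log10(||x||/||e||) ≈ 20*1.146128 = 22.92256.
floor(22.92256) = 22.

22


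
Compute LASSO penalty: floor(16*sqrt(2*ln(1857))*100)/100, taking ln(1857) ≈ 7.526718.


ln(1857) ≈ 7.526718.
2*ln(n) ≈ 15.053436.
sqrt(2*ln(n)) ≈ sqrt(15.053436) ≈ 3.879876.
lambda ≈ 16*3.879876 = 62.078016.
floor(lambda*100)/100 = 62.07.

62.07


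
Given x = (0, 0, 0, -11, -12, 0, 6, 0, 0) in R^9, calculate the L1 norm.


Non-zero entries: [(3, -11), (4, -12), (6, 6)]
Absolute values: [11, 12, 6]
||x||_1 = sum = 29.

29


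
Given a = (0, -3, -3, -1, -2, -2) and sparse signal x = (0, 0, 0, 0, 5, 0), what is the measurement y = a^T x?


Non-zero terms: ['-2*5']
Products: [-10]
y = sum = -10.

-10


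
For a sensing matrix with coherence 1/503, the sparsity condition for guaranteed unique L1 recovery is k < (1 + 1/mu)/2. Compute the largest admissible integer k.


1/mu = 503.
1 + 1/mu = 504.
(1 + 1/mu)/2 = 252 is an integer and the inequality is strict, so k_max = 252 - 1 = 251.

251


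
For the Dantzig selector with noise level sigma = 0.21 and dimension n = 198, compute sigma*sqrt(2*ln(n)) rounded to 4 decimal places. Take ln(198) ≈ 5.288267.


ln(198) ≈ 5.288267.
2*ln(n) ≈ 10.576534.
sqrt(2*ln(n)) ≈ sqrt(10.576534) ≈ 3.252158.
threshold ≈ 0.21*3.252158 = 0.68295318 ≈ 0.6830.

0.6830


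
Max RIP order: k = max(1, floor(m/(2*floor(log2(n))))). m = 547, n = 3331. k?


floor(log2(3331)) = 11.
2*11 = 22.
m/(2*floor(log2(n))) = 547/22 ≈ 24.8636.
floor = 24.
k = max(1, 24) = 24.

24


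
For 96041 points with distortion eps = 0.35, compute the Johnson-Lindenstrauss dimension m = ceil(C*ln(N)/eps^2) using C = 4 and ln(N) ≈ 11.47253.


ln(96041) ≈ 11.47253.
eps^2 = 0.35^2 = 0.1225.
C*ln(N)/eps^2 ≈ 4*11.47253/0.1225 ≈ 374.6132.
m = ceil(374.6132) = 375.

375


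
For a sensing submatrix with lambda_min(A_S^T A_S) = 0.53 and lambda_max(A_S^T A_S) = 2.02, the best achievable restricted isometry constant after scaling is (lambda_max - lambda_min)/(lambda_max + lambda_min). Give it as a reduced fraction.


lambda_max - lambda_min = 2.02 - 0.53 = 1.49.
lambda_max + lambda_min = 2.02 + 0.53 = 2.55.
delta = 1.49/2.55 = 149/255.

149/255


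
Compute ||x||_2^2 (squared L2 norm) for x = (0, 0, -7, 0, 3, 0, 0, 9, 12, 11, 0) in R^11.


Non-zero entries: [(2, -7), (4, 3), (7, 9), (8, 12), (9, 11)]
Squares: [49, 9, 81, 144, 121]
||x||_2^2 = sum = 404.

404


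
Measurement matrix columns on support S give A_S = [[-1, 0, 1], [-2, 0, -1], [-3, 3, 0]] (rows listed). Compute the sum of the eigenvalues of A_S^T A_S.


Sum of eigenvalues of A_S^T A_S = trace(A_S^T A_S) = sum of squared column norms of A_S.
A_S^T A_S diagonal: [14, 9, 2].
trace = 14 + 9 + 2 = 25.

25


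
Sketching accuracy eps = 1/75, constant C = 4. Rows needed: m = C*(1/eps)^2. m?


1/eps = 75.
(1/eps)^2 = 5625.
m = 4*5625 = 22500.

22500


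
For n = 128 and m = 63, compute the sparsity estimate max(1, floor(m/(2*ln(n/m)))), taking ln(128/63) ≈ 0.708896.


n/m = 128/63.
ln(n/m) ≈ 0.708896.
2*ln(n/m) ≈ 1.417792.
m/(2*ln(n/m)) ≈ 63/1.417792 ≈ 44.4353.
floor = 44.
k_max = max(1, 44) = 44.

44


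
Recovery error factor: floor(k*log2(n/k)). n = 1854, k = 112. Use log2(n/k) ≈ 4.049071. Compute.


log2(n/k) = log2(1854/112) ≈ 4.049071.
k*log2(n/k) ≈ 112*4.049071 = 453.495952.
floor(453.495952) = 453.

453


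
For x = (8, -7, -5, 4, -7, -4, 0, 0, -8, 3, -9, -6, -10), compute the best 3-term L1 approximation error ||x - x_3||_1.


Sorted |x_i| descending: [10, 9, 8, 8, 7, 7, 6, 5, 4, 4, 3, 0, 0]
Keep top 3: [10, 9, 8]
Tail entries: [8, 7, 7, 6, 5, 4, 4, 3, 0, 0]
L1 error = sum of tail = 44.

44


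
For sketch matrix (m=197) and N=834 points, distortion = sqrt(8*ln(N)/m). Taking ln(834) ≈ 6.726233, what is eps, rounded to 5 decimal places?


ln(834) ≈ 6.726233.
8*ln(N)/m ≈ 8*6.726233/197 ≈ 0.27314652.
eps = sqrt(0.27314652) ≈ 0.5226342 ≈ 0.52263.

0.52263


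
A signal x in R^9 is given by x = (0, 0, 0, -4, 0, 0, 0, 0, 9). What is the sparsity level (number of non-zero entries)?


Non-zero positions: [3, 8].
Sparsity = 2.

2


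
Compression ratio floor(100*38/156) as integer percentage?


100*m/n = 100*38/156 ≈ 24.359.
floor = 24.

24


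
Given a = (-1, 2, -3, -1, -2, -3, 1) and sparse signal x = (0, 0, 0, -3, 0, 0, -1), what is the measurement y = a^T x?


Non-zero terms: ['-1*-3', '1*-1']
Products: [3, -1]
y = sum = 2.

2


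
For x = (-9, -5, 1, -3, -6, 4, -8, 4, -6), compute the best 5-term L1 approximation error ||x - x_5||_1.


Sorted |x_i| descending: [9, 8, 6, 6, 5, 4, 4, 3, 1]
Keep top 5: [9, 8, 6, 6, 5]
Tail entries: [4, 4, 3, 1]
L1 error = sum of tail = 12.

12


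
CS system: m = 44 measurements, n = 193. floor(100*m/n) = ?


100*m/n = 100*44/193 ≈ 22.7979.
floor = 22.

22


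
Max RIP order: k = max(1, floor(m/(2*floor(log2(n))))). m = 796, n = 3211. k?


floor(log2(3211)) = 11.
2*11 = 22.
m/(2*floor(log2(n))) = 796/22 ≈ 36.1818.
floor = 36.
k = max(1, 36) = 36.

36


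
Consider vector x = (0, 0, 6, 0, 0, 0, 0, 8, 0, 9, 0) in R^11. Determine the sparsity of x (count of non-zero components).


Non-zero positions: [2, 7, 9].
Sparsity = 3.

3


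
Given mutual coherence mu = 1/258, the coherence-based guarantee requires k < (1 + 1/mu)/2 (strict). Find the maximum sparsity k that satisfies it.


1/mu = 258.
1 + 1/mu = 259.
(1 + 1/mu)/2 = 129.5 is not an integer, so k_max = floor(129.5) = 129.

129


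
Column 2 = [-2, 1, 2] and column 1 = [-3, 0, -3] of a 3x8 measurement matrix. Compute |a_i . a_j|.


Inner product: -2*-3 + 1*0 + 2*-3
Products: [6, 0, -6]
Sum = 0.
|dot| = 0.

0


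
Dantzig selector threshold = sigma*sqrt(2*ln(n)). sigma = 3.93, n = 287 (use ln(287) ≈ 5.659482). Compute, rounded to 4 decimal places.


ln(287) ≈ 5.659482.
2*ln(n) ≈ 11.318964.
sqrt(2*ln(n)) ≈ sqrt(11.318964) ≈ 3.364367.
threshold ≈ 3.93*3.364367 = 13.22196231 ≈ 13.2220.

13.2220


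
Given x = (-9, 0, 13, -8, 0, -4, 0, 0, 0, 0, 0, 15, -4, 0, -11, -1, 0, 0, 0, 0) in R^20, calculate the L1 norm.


Non-zero entries: [(0, -9), (2, 13), (3, -8), (5, -4), (11, 15), (12, -4), (14, -11), (15, -1)]
Absolute values: [9, 13, 8, 4, 15, 4, 11, 1]
||x||_1 = sum = 65.

65


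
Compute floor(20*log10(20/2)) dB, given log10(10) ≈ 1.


||x||/||e|| = 20/2 = 10.
log10(10) ≈ 1.
20*log10(||x||/||e||) ≈ 20*1 = 20.
floor(20) = 20.

20


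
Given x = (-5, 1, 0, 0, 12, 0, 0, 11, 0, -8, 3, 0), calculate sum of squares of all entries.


Non-zero entries: [(0, -5), (1, 1), (4, 12), (7, 11), (9, -8), (10, 3)]
Squares: [25, 1, 144, 121, 64, 9]
||x||_2^2 = sum = 364.

364


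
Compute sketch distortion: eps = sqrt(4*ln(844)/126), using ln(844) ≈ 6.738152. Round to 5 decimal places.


ln(844) ≈ 6.738152.
4*ln(N)/m ≈ 4*6.738152/126 ≈ 0.21390959.
eps = sqrt(0.21390959) ≈ 0.4625036 ≈ 0.46250.

0.46250


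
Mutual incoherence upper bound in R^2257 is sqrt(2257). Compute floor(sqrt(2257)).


47^2 = 2209 <= 2257 < 2304 = 48^2, so 47 <= sqrt(2257) < 48.
floor(sqrt(2257)) = 47.

47


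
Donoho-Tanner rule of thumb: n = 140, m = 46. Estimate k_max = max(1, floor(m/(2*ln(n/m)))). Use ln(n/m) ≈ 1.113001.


n/m = 140/46 = 70/23.
ln(n/m) ≈ 1.113001.
2*ln(n/m) ≈ 2.226002.
m/(2*ln(n/m)) ≈ 46/2.226002 ≈ 20.6649.
floor = 20.
k_max = max(1, 20) = 20.

20


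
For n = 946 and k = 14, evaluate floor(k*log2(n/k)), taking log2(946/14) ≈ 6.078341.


log2(n/k) = log2(946/14) ≈ 6.078341.
k*log2(n/k) ≈ 14*6.078341 = 85.096774.
floor(85.096774) = 85.

85


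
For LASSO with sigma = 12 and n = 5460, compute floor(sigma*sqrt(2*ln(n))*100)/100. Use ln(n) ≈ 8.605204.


ln(5460) ≈ 8.605204.
2*ln(n) ≈ 17.210408.
sqrt(2*ln(n)) ≈ sqrt(17.210408) ≈ 4.148543.
lambda ≈ 12*4.148543 = 49.782516.
floor(lambda*100)/100 = 49.78.

49.78


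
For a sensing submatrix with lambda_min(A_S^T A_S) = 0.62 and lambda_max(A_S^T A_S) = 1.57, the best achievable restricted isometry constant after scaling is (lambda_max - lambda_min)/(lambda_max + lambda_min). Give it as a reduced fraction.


lambda_max - lambda_min = 1.57 - 0.62 = 0.95.
lambda_max + lambda_min = 1.57 + 0.62 = 2.19.
delta = 0.95/2.19 = 95/219.

95/219


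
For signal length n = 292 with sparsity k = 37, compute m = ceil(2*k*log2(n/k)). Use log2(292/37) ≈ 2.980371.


log2(n/k) = log2(292/37) ≈ 2.980371.
2*k*log2(n/k) ≈ 2*37*2.980371 = 220.547454.
m = ceil(220.547454) = 221.

221


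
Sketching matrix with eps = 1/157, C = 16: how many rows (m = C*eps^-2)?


1/eps = 157.
(1/eps)^2 = 24649.
m = 16*24649 = 394384.

394384


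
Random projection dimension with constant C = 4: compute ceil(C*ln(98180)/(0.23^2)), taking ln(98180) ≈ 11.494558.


ln(98180) ≈ 11.494558.
eps^2 = 0.23^2 = 0.0529.
C*ln(N)/eps^2 ≈ 4*11.494558/0.0529 ≈ 869.1537.
m = ceil(869.1537) = 870.

870


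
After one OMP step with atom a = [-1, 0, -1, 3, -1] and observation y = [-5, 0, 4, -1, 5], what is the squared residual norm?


a^T a = 12.
a^T y = -7.
coeff = -7/12 = -7/12.
||r||^2 = 755/12.

755/12
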